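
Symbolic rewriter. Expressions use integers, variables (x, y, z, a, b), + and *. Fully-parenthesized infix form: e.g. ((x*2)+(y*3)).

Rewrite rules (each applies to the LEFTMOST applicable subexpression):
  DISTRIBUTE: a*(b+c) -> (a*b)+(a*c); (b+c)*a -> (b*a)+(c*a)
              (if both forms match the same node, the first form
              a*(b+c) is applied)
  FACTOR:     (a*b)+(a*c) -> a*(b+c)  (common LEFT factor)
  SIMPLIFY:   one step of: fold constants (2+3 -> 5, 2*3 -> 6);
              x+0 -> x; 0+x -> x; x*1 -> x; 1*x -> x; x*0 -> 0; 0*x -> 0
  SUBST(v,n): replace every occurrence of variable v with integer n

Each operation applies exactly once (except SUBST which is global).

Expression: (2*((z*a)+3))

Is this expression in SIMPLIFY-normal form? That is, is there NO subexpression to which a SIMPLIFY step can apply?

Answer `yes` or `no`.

Answer: yes

Derivation:
Expression: (2*((z*a)+3))
Scanning for simplifiable subexpressions (pre-order)...
  at root: (2*((z*a)+3)) (not simplifiable)
  at R: ((z*a)+3) (not simplifiable)
  at RL: (z*a) (not simplifiable)
Result: no simplifiable subexpression found -> normal form.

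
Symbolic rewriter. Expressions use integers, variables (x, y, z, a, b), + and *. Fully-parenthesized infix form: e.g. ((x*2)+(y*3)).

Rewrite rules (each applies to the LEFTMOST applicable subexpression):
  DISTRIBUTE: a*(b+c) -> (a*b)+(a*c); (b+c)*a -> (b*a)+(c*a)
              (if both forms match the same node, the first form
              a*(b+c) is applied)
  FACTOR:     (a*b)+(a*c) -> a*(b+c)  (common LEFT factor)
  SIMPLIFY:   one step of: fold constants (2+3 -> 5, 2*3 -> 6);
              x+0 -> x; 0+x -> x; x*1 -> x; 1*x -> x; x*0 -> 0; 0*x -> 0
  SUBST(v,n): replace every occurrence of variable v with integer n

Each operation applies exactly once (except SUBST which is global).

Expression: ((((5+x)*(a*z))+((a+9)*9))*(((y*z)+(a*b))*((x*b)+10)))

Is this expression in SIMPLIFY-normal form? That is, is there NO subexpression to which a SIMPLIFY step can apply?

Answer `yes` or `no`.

Expression: ((((5+x)*(a*z))+((a+9)*9))*(((y*z)+(a*b))*((x*b)+10)))
Scanning for simplifiable subexpressions (pre-order)...
  at root: ((((5+x)*(a*z))+((a+9)*9))*(((y*z)+(a*b))*((x*b)+10))) (not simplifiable)
  at L: (((5+x)*(a*z))+((a+9)*9)) (not simplifiable)
  at LL: ((5+x)*(a*z)) (not simplifiable)
  at LLL: (5+x) (not simplifiable)
  at LLR: (a*z) (not simplifiable)
  at LR: ((a+9)*9) (not simplifiable)
  at LRL: (a+9) (not simplifiable)
  at R: (((y*z)+(a*b))*((x*b)+10)) (not simplifiable)
  at RL: ((y*z)+(a*b)) (not simplifiable)
  at RLL: (y*z) (not simplifiable)
  at RLR: (a*b) (not simplifiable)
  at RR: ((x*b)+10) (not simplifiable)
  at RRL: (x*b) (not simplifiable)
Result: no simplifiable subexpression found -> normal form.

Answer: yes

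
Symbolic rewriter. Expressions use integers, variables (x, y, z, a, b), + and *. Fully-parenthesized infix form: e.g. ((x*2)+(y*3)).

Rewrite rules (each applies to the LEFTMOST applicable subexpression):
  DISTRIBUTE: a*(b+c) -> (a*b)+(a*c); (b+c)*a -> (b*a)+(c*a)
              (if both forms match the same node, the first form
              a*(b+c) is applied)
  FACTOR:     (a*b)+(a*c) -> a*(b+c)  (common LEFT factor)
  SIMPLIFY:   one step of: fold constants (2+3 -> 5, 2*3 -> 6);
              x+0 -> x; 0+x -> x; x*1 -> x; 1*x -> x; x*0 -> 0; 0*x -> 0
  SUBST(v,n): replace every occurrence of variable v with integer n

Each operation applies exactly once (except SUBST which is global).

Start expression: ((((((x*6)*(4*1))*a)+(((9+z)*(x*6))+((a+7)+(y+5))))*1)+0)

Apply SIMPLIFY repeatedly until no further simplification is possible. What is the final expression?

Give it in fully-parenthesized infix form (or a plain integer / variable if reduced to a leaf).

Answer: ((((x*6)*4)*a)+(((9+z)*(x*6))+((a+7)+(y+5))))

Derivation:
Start: ((((((x*6)*(4*1))*a)+(((9+z)*(x*6))+((a+7)+(y+5))))*1)+0)
Step 1: at root: ((((((x*6)*(4*1))*a)+(((9+z)*(x*6))+((a+7)+(y+5))))*1)+0) -> (((((x*6)*(4*1))*a)+(((9+z)*(x*6))+((a+7)+(y+5))))*1); overall: ((((((x*6)*(4*1))*a)+(((9+z)*(x*6))+((a+7)+(y+5))))*1)+0) -> (((((x*6)*(4*1))*a)+(((9+z)*(x*6))+((a+7)+(y+5))))*1)
Step 2: at root: (((((x*6)*(4*1))*a)+(((9+z)*(x*6))+((a+7)+(y+5))))*1) -> ((((x*6)*(4*1))*a)+(((9+z)*(x*6))+((a+7)+(y+5)))); overall: (((((x*6)*(4*1))*a)+(((9+z)*(x*6))+((a+7)+(y+5))))*1) -> ((((x*6)*(4*1))*a)+(((9+z)*(x*6))+((a+7)+(y+5))))
Step 3: at LLR: (4*1) -> 4; overall: ((((x*6)*(4*1))*a)+(((9+z)*(x*6))+((a+7)+(y+5)))) -> ((((x*6)*4)*a)+(((9+z)*(x*6))+((a+7)+(y+5))))
Fixed point: ((((x*6)*4)*a)+(((9+z)*(x*6))+((a+7)+(y+5))))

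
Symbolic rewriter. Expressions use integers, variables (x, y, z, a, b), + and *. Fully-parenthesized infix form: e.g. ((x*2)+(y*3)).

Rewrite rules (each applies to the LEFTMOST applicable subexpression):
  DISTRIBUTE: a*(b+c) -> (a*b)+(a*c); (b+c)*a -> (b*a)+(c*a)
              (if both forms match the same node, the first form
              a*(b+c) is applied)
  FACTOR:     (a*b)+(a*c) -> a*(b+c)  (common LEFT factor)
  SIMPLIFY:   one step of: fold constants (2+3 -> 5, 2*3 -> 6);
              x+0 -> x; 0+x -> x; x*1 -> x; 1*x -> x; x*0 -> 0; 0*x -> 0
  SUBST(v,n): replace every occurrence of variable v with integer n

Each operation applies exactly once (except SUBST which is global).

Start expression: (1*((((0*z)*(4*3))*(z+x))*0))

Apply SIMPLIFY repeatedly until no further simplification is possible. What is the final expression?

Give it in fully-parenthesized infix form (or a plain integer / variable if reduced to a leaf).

Start: (1*((((0*z)*(4*3))*(z+x))*0))
Step 1: at root: (1*((((0*z)*(4*3))*(z+x))*0)) -> ((((0*z)*(4*3))*(z+x))*0); overall: (1*((((0*z)*(4*3))*(z+x))*0)) -> ((((0*z)*(4*3))*(z+x))*0)
Step 2: at root: ((((0*z)*(4*3))*(z+x))*0) -> 0; overall: ((((0*z)*(4*3))*(z+x))*0) -> 0
Fixed point: 0

Answer: 0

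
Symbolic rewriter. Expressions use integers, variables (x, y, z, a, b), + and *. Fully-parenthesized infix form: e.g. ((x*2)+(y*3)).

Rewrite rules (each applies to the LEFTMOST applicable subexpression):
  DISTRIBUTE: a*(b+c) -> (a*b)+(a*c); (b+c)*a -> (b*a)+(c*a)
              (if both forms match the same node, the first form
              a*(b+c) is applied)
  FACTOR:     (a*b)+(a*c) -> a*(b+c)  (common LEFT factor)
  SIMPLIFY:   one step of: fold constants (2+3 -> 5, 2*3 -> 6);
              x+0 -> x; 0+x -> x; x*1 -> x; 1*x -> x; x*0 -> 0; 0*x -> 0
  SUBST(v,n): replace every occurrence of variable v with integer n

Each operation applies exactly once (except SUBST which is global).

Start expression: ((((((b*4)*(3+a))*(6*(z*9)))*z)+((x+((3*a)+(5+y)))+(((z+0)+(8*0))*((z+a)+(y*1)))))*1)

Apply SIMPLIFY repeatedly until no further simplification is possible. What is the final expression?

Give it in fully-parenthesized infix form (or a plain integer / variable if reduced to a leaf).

Answer: (((((b*4)*(3+a))*(6*(z*9)))*z)+((x+((3*a)+(5+y)))+(z*((z+a)+y))))

Derivation:
Start: ((((((b*4)*(3+a))*(6*(z*9)))*z)+((x+((3*a)+(5+y)))+(((z+0)+(8*0))*((z+a)+(y*1)))))*1)
Step 1: at root: ((((((b*4)*(3+a))*(6*(z*9)))*z)+((x+((3*a)+(5+y)))+(((z+0)+(8*0))*((z+a)+(y*1)))))*1) -> (((((b*4)*(3+a))*(6*(z*9)))*z)+((x+((3*a)+(5+y)))+(((z+0)+(8*0))*((z+a)+(y*1))))); overall: ((((((b*4)*(3+a))*(6*(z*9)))*z)+((x+((3*a)+(5+y)))+(((z+0)+(8*0))*((z+a)+(y*1)))))*1) -> (((((b*4)*(3+a))*(6*(z*9)))*z)+((x+((3*a)+(5+y)))+(((z+0)+(8*0))*((z+a)+(y*1)))))
Step 2: at RRLL: (z+0) -> z; overall: (((((b*4)*(3+a))*(6*(z*9)))*z)+((x+((3*a)+(5+y)))+(((z+0)+(8*0))*((z+a)+(y*1))))) -> (((((b*4)*(3+a))*(6*(z*9)))*z)+((x+((3*a)+(5+y)))+((z+(8*0))*((z+a)+(y*1)))))
Step 3: at RRLR: (8*0) -> 0; overall: (((((b*4)*(3+a))*(6*(z*9)))*z)+((x+((3*a)+(5+y)))+((z+(8*0))*((z+a)+(y*1))))) -> (((((b*4)*(3+a))*(6*(z*9)))*z)+((x+((3*a)+(5+y)))+((z+0)*((z+a)+(y*1)))))
Step 4: at RRL: (z+0) -> z; overall: (((((b*4)*(3+a))*(6*(z*9)))*z)+((x+((3*a)+(5+y)))+((z+0)*((z+a)+(y*1))))) -> (((((b*4)*(3+a))*(6*(z*9)))*z)+((x+((3*a)+(5+y)))+(z*((z+a)+(y*1)))))
Step 5: at RRRR: (y*1) -> y; overall: (((((b*4)*(3+a))*(6*(z*9)))*z)+((x+((3*a)+(5+y)))+(z*((z+a)+(y*1))))) -> (((((b*4)*(3+a))*(6*(z*9)))*z)+((x+((3*a)+(5+y)))+(z*((z+a)+y))))
Fixed point: (((((b*4)*(3+a))*(6*(z*9)))*z)+((x+((3*a)+(5+y)))+(z*((z+a)+y))))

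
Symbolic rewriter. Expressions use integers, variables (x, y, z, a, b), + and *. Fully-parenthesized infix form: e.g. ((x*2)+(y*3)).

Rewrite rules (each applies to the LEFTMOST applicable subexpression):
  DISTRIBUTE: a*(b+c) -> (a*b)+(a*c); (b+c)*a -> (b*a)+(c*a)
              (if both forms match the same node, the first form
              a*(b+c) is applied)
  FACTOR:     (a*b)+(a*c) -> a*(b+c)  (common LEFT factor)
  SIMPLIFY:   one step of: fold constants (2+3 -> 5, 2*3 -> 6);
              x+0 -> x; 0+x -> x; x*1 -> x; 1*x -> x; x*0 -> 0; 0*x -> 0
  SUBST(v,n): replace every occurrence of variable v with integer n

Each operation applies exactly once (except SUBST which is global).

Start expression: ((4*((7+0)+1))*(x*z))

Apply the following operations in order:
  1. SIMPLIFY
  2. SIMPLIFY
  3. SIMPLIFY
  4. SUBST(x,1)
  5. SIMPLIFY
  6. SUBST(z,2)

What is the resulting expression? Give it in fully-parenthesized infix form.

Start: ((4*((7+0)+1))*(x*z))
Apply SIMPLIFY at LRL (target: (7+0)): ((4*((7+0)+1))*(x*z)) -> ((4*(7+1))*(x*z))
Apply SIMPLIFY at LR (target: (7+1)): ((4*(7+1))*(x*z)) -> ((4*8)*(x*z))
Apply SIMPLIFY at L (target: (4*8)): ((4*8)*(x*z)) -> (32*(x*z))
Apply SUBST(x,1): (32*(x*z)) -> (32*(1*z))
Apply SIMPLIFY at R (target: (1*z)): (32*(1*z)) -> (32*z)
Apply SUBST(z,2): (32*z) -> (32*2)

Answer: (32*2)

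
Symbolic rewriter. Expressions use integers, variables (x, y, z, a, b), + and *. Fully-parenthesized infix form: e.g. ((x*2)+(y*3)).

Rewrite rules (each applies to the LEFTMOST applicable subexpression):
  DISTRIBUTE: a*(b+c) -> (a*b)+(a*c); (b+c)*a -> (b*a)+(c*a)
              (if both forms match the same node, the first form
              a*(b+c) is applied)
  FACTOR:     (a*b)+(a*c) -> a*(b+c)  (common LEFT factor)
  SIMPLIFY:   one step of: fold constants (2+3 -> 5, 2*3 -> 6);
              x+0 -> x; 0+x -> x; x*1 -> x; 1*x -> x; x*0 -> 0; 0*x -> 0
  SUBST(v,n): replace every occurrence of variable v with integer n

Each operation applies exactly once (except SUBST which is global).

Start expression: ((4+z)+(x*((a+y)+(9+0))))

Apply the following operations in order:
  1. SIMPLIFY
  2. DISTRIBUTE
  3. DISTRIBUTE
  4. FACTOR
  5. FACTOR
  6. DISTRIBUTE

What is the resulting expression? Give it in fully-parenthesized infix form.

Answer: ((4+z)+((x*(a+y))+(x*9)))

Derivation:
Start: ((4+z)+(x*((a+y)+(9+0))))
Apply SIMPLIFY at RRR (target: (9+0)): ((4+z)+(x*((a+y)+(9+0)))) -> ((4+z)+(x*((a+y)+9)))
Apply DISTRIBUTE at R (target: (x*((a+y)+9))): ((4+z)+(x*((a+y)+9))) -> ((4+z)+((x*(a+y))+(x*9)))
Apply DISTRIBUTE at RL (target: (x*(a+y))): ((4+z)+((x*(a+y))+(x*9))) -> ((4+z)+(((x*a)+(x*y))+(x*9)))
Apply FACTOR at RL (target: ((x*a)+(x*y))): ((4+z)+(((x*a)+(x*y))+(x*9))) -> ((4+z)+((x*(a+y))+(x*9)))
Apply FACTOR at R (target: ((x*(a+y))+(x*9))): ((4+z)+((x*(a+y))+(x*9))) -> ((4+z)+(x*((a+y)+9)))
Apply DISTRIBUTE at R (target: (x*((a+y)+9))): ((4+z)+(x*((a+y)+9))) -> ((4+z)+((x*(a+y))+(x*9)))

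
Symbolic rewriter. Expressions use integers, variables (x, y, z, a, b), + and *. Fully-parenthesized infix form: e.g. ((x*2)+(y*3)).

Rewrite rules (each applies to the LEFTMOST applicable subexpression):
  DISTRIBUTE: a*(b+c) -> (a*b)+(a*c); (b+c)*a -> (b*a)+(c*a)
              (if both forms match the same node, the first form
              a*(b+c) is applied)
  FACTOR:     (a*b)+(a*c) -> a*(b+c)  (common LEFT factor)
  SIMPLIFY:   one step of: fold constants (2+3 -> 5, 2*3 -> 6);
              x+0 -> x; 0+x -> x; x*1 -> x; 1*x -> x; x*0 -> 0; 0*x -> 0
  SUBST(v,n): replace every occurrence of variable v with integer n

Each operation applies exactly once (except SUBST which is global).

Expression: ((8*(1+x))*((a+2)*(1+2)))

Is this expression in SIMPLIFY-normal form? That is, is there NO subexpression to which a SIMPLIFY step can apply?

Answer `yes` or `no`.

Answer: no

Derivation:
Expression: ((8*(1+x))*((a+2)*(1+2)))
Scanning for simplifiable subexpressions (pre-order)...
  at root: ((8*(1+x))*((a+2)*(1+2))) (not simplifiable)
  at L: (8*(1+x)) (not simplifiable)
  at LR: (1+x) (not simplifiable)
  at R: ((a+2)*(1+2)) (not simplifiable)
  at RL: (a+2) (not simplifiable)
  at RR: (1+2) (SIMPLIFIABLE)
Found simplifiable subexpr at path RR: (1+2)
One SIMPLIFY step would give: ((8*(1+x))*((a+2)*3))
-> NOT in normal form.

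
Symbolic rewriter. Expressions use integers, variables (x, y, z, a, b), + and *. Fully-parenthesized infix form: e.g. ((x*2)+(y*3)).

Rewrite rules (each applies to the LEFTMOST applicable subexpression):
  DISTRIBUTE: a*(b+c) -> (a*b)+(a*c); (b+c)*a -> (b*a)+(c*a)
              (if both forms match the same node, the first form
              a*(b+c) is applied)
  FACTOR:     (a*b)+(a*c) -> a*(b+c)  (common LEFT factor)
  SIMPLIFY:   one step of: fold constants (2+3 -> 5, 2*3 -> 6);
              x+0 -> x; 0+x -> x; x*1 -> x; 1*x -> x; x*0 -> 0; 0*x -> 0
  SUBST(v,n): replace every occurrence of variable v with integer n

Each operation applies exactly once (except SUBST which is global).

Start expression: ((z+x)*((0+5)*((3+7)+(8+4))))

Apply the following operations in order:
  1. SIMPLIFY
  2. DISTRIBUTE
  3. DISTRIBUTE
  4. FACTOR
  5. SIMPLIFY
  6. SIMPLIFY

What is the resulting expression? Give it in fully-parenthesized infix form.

Answer: ((z*(5*(10+12)))+(x*(5*((3+7)+(8+4)))))

Derivation:
Start: ((z+x)*((0+5)*((3+7)+(8+4))))
Apply SIMPLIFY at RL (target: (0+5)): ((z+x)*((0+5)*((3+7)+(8+4)))) -> ((z+x)*(5*((3+7)+(8+4))))
Apply DISTRIBUTE at root (target: ((z+x)*(5*((3+7)+(8+4))))): ((z+x)*(5*((3+7)+(8+4)))) -> ((z*(5*((3+7)+(8+4))))+(x*(5*((3+7)+(8+4)))))
Apply DISTRIBUTE at LR (target: (5*((3+7)+(8+4)))): ((z*(5*((3+7)+(8+4))))+(x*(5*((3+7)+(8+4))))) -> ((z*((5*(3+7))+(5*(8+4))))+(x*(5*((3+7)+(8+4)))))
Apply FACTOR at LR (target: ((5*(3+7))+(5*(8+4)))): ((z*((5*(3+7))+(5*(8+4))))+(x*(5*((3+7)+(8+4))))) -> ((z*(5*((3+7)+(8+4))))+(x*(5*((3+7)+(8+4)))))
Apply SIMPLIFY at LRRL (target: (3+7)): ((z*(5*((3+7)+(8+4))))+(x*(5*((3+7)+(8+4))))) -> ((z*(5*(10+(8+4))))+(x*(5*((3+7)+(8+4)))))
Apply SIMPLIFY at LRRR (target: (8+4)): ((z*(5*(10+(8+4))))+(x*(5*((3+7)+(8+4))))) -> ((z*(5*(10+12)))+(x*(5*((3+7)+(8+4)))))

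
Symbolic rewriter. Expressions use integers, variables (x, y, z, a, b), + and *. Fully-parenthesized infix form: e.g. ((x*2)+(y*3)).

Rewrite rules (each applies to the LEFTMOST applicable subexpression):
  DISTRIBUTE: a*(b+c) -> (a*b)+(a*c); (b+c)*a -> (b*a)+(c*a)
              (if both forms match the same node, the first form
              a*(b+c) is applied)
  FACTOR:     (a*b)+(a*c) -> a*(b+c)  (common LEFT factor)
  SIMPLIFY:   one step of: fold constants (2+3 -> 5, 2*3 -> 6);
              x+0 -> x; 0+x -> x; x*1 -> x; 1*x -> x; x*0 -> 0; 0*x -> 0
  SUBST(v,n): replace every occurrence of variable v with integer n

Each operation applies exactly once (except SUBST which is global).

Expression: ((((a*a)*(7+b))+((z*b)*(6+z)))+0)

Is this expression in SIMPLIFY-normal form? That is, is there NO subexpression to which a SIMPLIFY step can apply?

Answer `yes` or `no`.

Answer: no

Derivation:
Expression: ((((a*a)*(7+b))+((z*b)*(6+z)))+0)
Scanning for simplifiable subexpressions (pre-order)...
  at root: ((((a*a)*(7+b))+((z*b)*(6+z)))+0) (SIMPLIFIABLE)
  at L: (((a*a)*(7+b))+((z*b)*(6+z))) (not simplifiable)
  at LL: ((a*a)*(7+b)) (not simplifiable)
  at LLL: (a*a) (not simplifiable)
  at LLR: (7+b) (not simplifiable)
  at LR: ((z*b)*(6+z)) (not simplifiable)
  at LRL: (z*b) (not simplifiable)
  at LRR: (6+z) (not simplifiable)
Found simplifiable subexpr at path root: ((((a*a)*(7+b))+((z*b)*(6+z)))+0)
One SIMPLIFY step would give: (((a*a)*(7+b))+((z*b)*(6+z)))
-> NOT in normal form.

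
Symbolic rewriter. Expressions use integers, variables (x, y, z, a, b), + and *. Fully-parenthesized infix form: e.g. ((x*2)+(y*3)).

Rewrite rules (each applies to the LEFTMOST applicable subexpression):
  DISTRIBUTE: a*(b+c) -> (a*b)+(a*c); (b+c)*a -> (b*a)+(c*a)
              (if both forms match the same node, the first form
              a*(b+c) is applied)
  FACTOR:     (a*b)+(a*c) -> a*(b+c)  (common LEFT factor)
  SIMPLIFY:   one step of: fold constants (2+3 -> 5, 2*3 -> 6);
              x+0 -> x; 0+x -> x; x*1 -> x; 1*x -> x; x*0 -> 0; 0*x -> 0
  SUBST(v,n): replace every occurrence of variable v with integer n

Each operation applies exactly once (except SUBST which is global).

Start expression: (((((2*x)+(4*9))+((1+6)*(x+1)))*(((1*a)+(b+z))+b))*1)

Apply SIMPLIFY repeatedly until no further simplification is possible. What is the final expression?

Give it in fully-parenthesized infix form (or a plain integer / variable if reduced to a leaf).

Answer: ((((2*x)+36)+(7*(x+1)))*((a+(b+z))+b))

Derivation:
Start: (((((2*x)+(4*9))+((1+6)*(x+1)))*(((1*a)+(b+z))+b))*1)
Step 1: at root: (((((2*x)+(4*9))+((1+6)*(x+1)))*(((1*a)+(b+z))+b))*1) -> ((((2*x)+(4*9))+((1+6)*(x+1)))*(((1*a)+(b+z))+b)); overall: (((((2*x)+(4*9))+((1+6)*(x+1)))*(((1*a)+(b+z))+b))*1) -> ((((2*x)+(4*9))+((1+6)*(x+1)))*(((1*a)+(b+z))+b))
Step 2: at LLR: (4*9) -> 36; overall: ((((2*x)+(4*9))+((1+6)*(x+1)))*(((1*a)+(b+z))+b)) -> ((((2*x)+36)+((1+6)*(x+1)))*(((1*a)+(b+z))+b))
Step 3: at LRL: (1+6) -> 7; overall: ((((2*x)+36)+((1+6)*(x+1)))*(((1*a)+(b+z))+b)) -> ((((2*x)+36)+(7*(x+1)))*(((1*a)+(b+z))+b))
Step 4: at RLL: (1*a) -> a; overall: ((((2*x)+36)+(7*(x+1)))*(((1*a)+(b+z))+b)) -> ((((2*x)+36)+(7*(x+1)))*((a+(b+z))+b))
Fixed point: ((((2*x)+36)+(7*(x+1)))*((a+(b+z))+b))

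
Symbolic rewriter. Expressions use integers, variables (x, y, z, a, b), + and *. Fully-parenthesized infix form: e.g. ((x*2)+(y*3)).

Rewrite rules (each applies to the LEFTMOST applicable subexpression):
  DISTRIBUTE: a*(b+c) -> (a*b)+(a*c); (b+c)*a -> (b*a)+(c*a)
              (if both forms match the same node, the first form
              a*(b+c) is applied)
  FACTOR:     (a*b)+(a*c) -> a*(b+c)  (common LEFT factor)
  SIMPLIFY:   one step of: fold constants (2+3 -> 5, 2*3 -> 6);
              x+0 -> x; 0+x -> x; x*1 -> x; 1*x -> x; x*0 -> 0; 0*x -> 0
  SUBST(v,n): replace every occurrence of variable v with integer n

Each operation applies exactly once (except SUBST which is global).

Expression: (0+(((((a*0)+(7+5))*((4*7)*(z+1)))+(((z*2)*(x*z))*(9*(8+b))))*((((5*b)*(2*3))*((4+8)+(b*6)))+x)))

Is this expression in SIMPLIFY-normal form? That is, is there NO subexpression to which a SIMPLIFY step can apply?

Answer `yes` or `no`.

Answer: no

Derivation:
Expression: (0+(((((a*0)+(7+5))*((4*7)*(z+1)))+(((z*2)*(x*z))*(9*(8+b))))*((((5*b)*(2*3))*((4+8)+(b*6)))+x)))
Scanning for simplifiable subexpressions (pre-order)...
  at root: (0+(((((a*0)+(7+5))*((4*7)*(z+1)))+(((z*2)*(x*z))*(9*(8+b))))*((((5*b)*(2*3))*((4+8)+(b*6)))+x))) (SIMPLIFIABLE)
  at R: (((((a*0)+(7+5))*((4*7)*(z+1)))+(((z*2)*(x*z))*(9*(8+b))))*((((5*b)*(2*3))*((4+8)+(b*6)))+x)) (not simplifiable)
  at RL: ((((a*0)+(7+5))*((4*7)*(z+1)))+(((z*2)*(x*z))*(9*(8+b)))) (not simplifiable)
  at RLL: (((a*0)+(7+5))*((4*7)*(z+1))) (not simplifiable)
  at RLLL: ((a*0)+(7+5)) (not simplifiable)
  at RLLLL: (a*0) (SIMPLIFIABLE)
  at RLLLR: (7+5) (SIMPLIFIABLE)
  at RLLR: ((4*7)*(z+1)) (not simplifiable)
  at RLLRL: (4*7) (SIMPLIFIABLE)
  at RLLRR: (z+1) (not simplifiable)
  at RLR: (((z*2)*(x*z))*(9*(8+b))) (not simplifiable)
  at RLRL: ((z*2)*(x*z)) (not simplifiable)
  at RLRLL: (z*2) (not simplifiable)
  at RLRLR: (x*z) (not simplifiable)
  at RLRR: (9*(8+b)) (not simplifiable)
  at RLRRR: (8+b) (not simplifiable)
  at RR: ((((5*b)*(2*3))*((4+8)+(b*6)))+x) (not simplifiable)
  at RRL: (((5*b)*(2*3))*((4+8)+(b*6))) (not simplifiable)
  at RRLL: ((5*b)*(2*3)) (not simplifiable)
  at RRLLL: (5*b) (not simplifiable)
  at RRLLR: (2*3) (SIMPLIFIABLE)
  at RRLR: ((4+8)+(b*6)) (not simplifiable)
  at RRLRL: (4+8) (SIMPLIFIABLE)
  at RRLRR: (b*6) (not simplifiable)
Found simplifiable subexpr at path root: (0+(((((a*0)+(7+5))*((4*7)*(z+1)))+(((z*2)*(x*z))*(9*(8+b))))*((((5*b)*(2*3))*((4+8)+(b*6)))+x)))
One SIMPLIFY step would give: (((((a*0)+(7+5))*((4*7)*(z+1)))+(((z*2)*(x*z))*(9*(8+b))))*((((5*b)*(2*3))*((4+8)+(b*6)))+x))
-> NOT in normal form.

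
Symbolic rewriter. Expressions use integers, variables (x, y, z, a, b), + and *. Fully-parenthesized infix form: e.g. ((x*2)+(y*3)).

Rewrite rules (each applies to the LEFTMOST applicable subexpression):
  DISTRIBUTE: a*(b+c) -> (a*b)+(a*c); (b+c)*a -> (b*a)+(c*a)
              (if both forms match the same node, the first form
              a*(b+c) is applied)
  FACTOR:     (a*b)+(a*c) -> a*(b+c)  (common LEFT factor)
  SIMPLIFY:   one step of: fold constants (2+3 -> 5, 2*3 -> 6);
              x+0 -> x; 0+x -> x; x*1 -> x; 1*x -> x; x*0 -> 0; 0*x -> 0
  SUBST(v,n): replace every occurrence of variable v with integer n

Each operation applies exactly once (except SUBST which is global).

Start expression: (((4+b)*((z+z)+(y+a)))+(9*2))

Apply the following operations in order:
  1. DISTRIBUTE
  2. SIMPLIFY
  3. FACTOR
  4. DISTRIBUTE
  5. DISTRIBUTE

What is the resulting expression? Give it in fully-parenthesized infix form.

Start: (((4+b)*((z+z)+(y+a)))+(9*2))
Apply DISTRIBUTE at L (target: ((4+b)*((z+z)+(y+a)))): (((4+b)*((z+z)+(y+a)))+(9*2)) -> ((((4+b)*(z+z))+((4+b)*(y+a)))+(9*2))
Apply SIMPLIFY at R (target: (9*2)): ((((4+b)*(z+z))+((4+b)*(y+a)))+(9*2)) -> ((((4+b)*(z+z))+((4+b)*(y+a)))+18)
Apply FACTOR at L (target: (((4+b)*(z+z))+((4+b)*(y+a)))): ((((4+b)*(z+z))+((4+b)*(y+a)))+18) -> (((4+b)*((z+z)+(y+a)))+18)
Apply DISTRIBUTE at L (target: ((4+b)*((z+z)+(y+a)))): (((4+b)*((z+z)+(y+a)))+18) -> ((((4+b)*(z+z))+((4+b)*(y+a)))+18)
Apply DISTRIBUTE at LL (target: ((4+b)*(z+z))): ((((4+b)*(z+z))+((4+b)*(y+a)))+18) -> (((((4+b)*z)+((4+b)*z))+((4+b)*(y+a)))+18)

Answer: (((((4+b)*z)+((4+b)*z))+((4+b)*(y+a)))+18)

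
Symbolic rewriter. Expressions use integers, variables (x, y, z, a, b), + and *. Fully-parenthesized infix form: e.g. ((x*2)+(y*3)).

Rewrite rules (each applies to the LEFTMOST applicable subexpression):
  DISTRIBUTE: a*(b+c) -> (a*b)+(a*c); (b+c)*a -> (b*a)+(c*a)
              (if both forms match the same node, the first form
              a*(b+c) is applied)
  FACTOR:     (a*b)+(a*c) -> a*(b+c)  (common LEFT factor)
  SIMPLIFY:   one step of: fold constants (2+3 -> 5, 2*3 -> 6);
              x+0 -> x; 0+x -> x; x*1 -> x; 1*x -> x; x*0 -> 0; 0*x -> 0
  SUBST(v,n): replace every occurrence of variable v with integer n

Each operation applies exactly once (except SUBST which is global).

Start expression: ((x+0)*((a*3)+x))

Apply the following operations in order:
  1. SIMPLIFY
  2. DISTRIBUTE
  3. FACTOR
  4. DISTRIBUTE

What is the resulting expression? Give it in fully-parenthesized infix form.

Start: ((x+0)*((a*3)+x))
Apply SIMPLIFY at L (target: (x+0)): ((x+0)*((a*3)+x)) -> (x*((a*3)+x))
Apply DISTRIBUTE at root (target: (x*((a*3)+x))): (x*((a*3)+x)) -> ((x*(a*3))+(x*x))
Apply FACTOR at root (target: ((x*(a*3))+(x*x))): ((x*(a*3))+(x*x)) -> (x*((a*3)+x))
Apply DISTRIBUTE at root (target: (x*((a*3)+x))): (x*((a*3)+x)) -> ((x*(a*3))+(x*x))

Answer: ((x*(a*3))+(x*x))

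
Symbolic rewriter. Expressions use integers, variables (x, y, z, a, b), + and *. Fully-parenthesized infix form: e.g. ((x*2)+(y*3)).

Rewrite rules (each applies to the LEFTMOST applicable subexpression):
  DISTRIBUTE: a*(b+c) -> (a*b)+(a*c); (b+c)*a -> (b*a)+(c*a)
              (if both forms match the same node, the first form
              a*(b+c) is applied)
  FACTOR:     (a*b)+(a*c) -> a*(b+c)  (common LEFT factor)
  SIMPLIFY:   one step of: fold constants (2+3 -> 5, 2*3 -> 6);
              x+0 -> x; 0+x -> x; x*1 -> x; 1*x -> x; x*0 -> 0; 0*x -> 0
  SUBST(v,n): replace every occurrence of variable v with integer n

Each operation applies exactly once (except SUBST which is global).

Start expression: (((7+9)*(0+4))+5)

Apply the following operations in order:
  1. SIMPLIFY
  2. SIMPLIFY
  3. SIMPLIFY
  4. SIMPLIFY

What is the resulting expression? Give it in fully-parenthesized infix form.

Answer: 69

Derivation:
Start: (((7+9)*(0+4))+5)
Apply SIMPLIFY at LL (target: (7+9)): (((7+9)*(0+4))+5) -> ((16*(0+4))+5)
Apply SIMPLIFY at LR (target: (0+4)): ((16*(0+4))+5) -> ((16*4)+5)
Apply SIMPLIFY at L (target: (16*4)): ((16*4)+5) -> (64+5)
Apply SIMPLIFY at root (target: (64+5)): (64+5) -> 69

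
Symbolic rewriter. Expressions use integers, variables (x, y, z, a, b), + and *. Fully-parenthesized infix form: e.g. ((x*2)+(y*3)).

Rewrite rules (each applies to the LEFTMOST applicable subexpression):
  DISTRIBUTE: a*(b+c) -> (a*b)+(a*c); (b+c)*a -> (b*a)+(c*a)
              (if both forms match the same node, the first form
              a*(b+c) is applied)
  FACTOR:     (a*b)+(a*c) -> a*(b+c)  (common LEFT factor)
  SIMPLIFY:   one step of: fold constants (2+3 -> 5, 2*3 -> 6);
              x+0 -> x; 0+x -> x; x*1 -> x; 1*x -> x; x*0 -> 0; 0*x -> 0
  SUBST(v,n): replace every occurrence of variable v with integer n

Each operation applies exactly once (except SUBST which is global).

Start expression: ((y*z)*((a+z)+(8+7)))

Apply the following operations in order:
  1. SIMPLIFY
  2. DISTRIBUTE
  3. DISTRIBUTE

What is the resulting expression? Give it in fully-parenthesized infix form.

Answer: ((((y*z)*a)+((y*z)*z))+((y*z)*15))

Derivation:
Start: ((y*z)*((a+z)+(8+7)))
Apply SIMPLIFY at RR (target: (8+7)): ((y*z)*((a+z)+(8+7))) -> ((y*z)*((a+z)+15))
Apply DISTRIBUTE at root (target: ((y*z)*((a+z)+15))): ((y*z)*((a+z)+15)) -> (((y*z)*(a+z))+((y*z)*15))
Apply DISTRIBUTE at L (target: ((y*z)*(a+z))): (((y*z)*(a+z))+((y*z)*15)) -> ((((y*z)*a)+((y*z)*z))+((y*z)*15))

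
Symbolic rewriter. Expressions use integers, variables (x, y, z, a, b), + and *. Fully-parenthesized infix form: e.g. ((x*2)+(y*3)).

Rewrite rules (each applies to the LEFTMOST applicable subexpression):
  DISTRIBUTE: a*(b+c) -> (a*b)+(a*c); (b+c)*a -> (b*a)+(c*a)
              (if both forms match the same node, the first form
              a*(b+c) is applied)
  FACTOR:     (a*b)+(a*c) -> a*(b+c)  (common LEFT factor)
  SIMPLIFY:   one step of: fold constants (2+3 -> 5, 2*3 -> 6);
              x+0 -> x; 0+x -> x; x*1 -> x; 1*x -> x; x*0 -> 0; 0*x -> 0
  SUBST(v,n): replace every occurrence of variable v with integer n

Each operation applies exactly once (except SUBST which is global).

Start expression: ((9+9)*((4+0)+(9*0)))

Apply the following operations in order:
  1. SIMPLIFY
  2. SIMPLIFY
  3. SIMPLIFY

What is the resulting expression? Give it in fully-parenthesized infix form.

Answer: (18*(4+0))

Derivation:
Start: ((9+9)*((4+0)+(9*0)))
Apply SIMPLIFY at L (target: (9+9)): ((9+9)*((4+0)+(9*0))) -> (18*((4+0)+(9*0)))
Apply SIMPLIFY at RL (target: (4+0)): (18*((4+0)+(9*0))) -> (18*(4+(9*0)))
Apply SIMPLIFY at RR (target: (9*0)): (18*(4+(9*0))) -> (18*(4+0))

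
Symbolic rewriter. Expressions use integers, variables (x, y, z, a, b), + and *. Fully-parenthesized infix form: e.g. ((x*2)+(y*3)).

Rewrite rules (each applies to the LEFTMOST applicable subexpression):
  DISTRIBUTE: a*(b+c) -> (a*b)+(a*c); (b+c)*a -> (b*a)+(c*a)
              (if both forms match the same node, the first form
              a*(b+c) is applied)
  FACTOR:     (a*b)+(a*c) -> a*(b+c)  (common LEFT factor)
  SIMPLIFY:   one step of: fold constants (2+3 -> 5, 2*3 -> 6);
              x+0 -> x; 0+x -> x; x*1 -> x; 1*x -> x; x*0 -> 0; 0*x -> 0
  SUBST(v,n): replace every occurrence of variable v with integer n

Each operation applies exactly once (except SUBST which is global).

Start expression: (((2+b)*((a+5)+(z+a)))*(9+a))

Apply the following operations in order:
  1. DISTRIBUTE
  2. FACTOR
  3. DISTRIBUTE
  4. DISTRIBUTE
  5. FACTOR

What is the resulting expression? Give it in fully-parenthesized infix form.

Start: (((2+b)*((a+5)+(z+a)))*(9+a))
Apply DISTRIBUTE at root (target: (((2+b)*((a+5)+(z+a)))*(9+a))): (((2+b)*((a+5)+(z+a)))*(9+a)) -> ((((2+b)*((a+5)+(z+a)))*9)+(((2+b)*((a+5)+(z+a)))*a))
Apply FACTOR at root (target: ((((2+b)*((a+5)+(z+a)))*9)+(((2+b)*((a+5)+(z+a)))*a))): ((((2+b)*((a+5)+(z+a)))*9)+(((2+b)*((a+5)+(z+a)))*a)) -> (((2+b)*((a+5)+(z+a)))*(9+a))
Apply DISTRIBUTE at root (target: (((2+b)*((a+5)+(z+a)))*(9+a))): (((2+b)*((a+5)+(z+a)))*(9+a)) -> ((((2+b)*((a+5)+(z+a)))*9)+(((2+b)*((a+5)+(z+a)))*a))
Apply DISTRIBUTE at LL (target: ((2+b)*((a+5)+(z+a)))): ((((2+b)*((a+5)+(z+a)))*9)+(((2+b)*((a+5)+(z+a)))*a)) -> (((((2+b)*(a+5))+((2+b)*(z+a)))*9)+(((2+b)*((a+5)+(z+a)))*a))
Apply FACTOR at LL (target: (((2+b)*(a+5))+((2+b)*(z+a)))): (((((2+b)*(a+5))+((2+b)*(z+a)))*9)+(((2+b)*((a+5)+(z+a)))*a)) -> ((((2+b)*((a+5)+(z+a)))*9)+(((2+b)*((a+5)+(z+a)))*a))

Answer: ((((2+b)*((a+5)+(z+a)))*9)+(((2+b)*((a+5)+(z+a)))*a))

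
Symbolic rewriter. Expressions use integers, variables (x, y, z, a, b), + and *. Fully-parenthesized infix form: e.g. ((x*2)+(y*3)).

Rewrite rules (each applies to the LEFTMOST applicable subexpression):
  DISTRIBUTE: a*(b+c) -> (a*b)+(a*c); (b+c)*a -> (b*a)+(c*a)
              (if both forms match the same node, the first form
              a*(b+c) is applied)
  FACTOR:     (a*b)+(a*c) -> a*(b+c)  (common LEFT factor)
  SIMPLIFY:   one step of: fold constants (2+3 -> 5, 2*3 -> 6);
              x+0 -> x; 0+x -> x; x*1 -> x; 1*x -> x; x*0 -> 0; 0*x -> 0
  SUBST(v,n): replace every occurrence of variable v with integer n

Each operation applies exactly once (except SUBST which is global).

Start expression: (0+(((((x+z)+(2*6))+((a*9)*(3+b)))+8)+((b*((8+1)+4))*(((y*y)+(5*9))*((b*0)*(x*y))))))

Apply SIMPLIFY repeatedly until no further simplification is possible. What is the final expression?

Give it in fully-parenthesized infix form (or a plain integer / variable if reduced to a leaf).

Answer: ((((x+z)+12)+((a*9)*(3+b)))+8)

Derivation:
Start: (0+(((((x+z)+(2*6))+((a*9)*(3+b)))+8)+((b*((8+1)+4))*(((y*y)+(5*9))*((b*0)*(x*y))))))
Step 1: at root: (0+(((((x+z)+(2*6))+((a*9)*(3+b)))+8)+((b*((8+1)+4))*(((y*y)+(5*9))*((b*0)*(x*y)))))) -> (((((x+z)+(2*6))+((a*9)*(3+b)))+8)+((b*((8+1)+4))*(((y*y)+(5*9))*((b*0)*(x*y))))); overall: (0+(((((x+z)+(2*6))+((a*9)*(3+b)))+8)+((b*((8+1)+4))*(((y*y)+(5*9))*((b*0)*(x*y)))))) -> (((((x+z)+(2*6))+((a*9)*(3+b)))+8)+((b*((8+1)+4))*(((y*y)+(5*9))*((b*0)*(x*y)))))
Step 2: at LLLR: (2*6) -> 12; overall: (((((x+z)+(2*6))+((a*9)*(3+b)))+8)+((b*((8+1)+4))*(((y*y)+(5*9))*((b*0)*(x*y))))) -> (((((x+z)+12)+((a*9)*(3+b)))+8)+((b*((8+1)+4))*(((y*y)+(5*9))*((b*0)*(x*y)))))
Step 3: at RLRL: (8+1) -> 9; overall: (((((x+z)+12)+((a*9)*(3+b)))+8)+((b*((8+1)+4))*(((y*y)+(5*9))*((b*0)*(x*y))))) -> (((((x+z)+12)+((a*9)*(3+b)))+8)+((b*(9+4))*(((y*y)+(5*9))*((b*0)*(x*y)))))
Step 4: at RLR: (9+4) -> 13; overall: (((((x+z)+12)+((a*9)*(3+b)))+8)+((b*(9+4))*(((y*y)+(5*9))*((b*0)*(x*y))))) -> (((((x+z)+12)+((a*9)*(3+b)))+8)+((b*13)*(((y*y)+(5*9))*((b*0)*(x*y)))))
Step 5: at RRLR: (5*9) -> 45; overall: (((((x+z)+12)+((a*9)*(3+b)))+8)+((b*13)*(((y*y)+(5*9))*((b*0)*(x*y))))) -> (((((x+z)+12)+((a*9)*(3+b)))+8)+((b*13)*(((y*y)+45)*((b*0)*(x*y)))))
Step 6: at RRRL: (b*0) -> 0; overall: (((((x+z)+12)+((a*9)*(3+b)))+8)+((b*13)*(((y*y)+45)*((b*0)*(x*y))))) -> (((((x+z)+12)+((a*9)*(3+b)))+8)+((b*13)*(((y*y)+45)*(0*(x*y)))))
Step 7: at RRR: (0*(x*y)) -> 0; overall: (((((x+z)+12)+((a*9)*(3+b)))+8)+((b*13)*(((y*y)+45)*(0*(x*y))))) -> (((((x+z)+12)+((a*9)*(3+b)))+8)+((b*13)*(((y*y)+45)*0)))
Step 8: at RR: (((y*y)+45)*0) -> 0; overall: (((((x+z)+12)+((a*9)*(3+b)))+8)+((b*13)*(((y*y)+45)*0))) -> (((((x+z)+12)+((a*9)*(3+b)))+8)+((b*13)*0))
Step 9: at R: ((b*13)*0) -> 0; overall: (((((x+z)+12)+((a*9)*(3+b)))+8)+((b*13)*0)) -> (((((x+z)+12)+((a*9)*(3+b)))+8)+0)
Step 10: at root: (((((x+z)+12)+((a*9)*(3+b)))+8)+0) -> ((((x+z)+12)+((a*9)*(3+b)))+8); overall: (((((x+z)+12)+((a*9)*(3+b)))+8)+0) -> ((((x+z)+12)+((a*9)*(3+b)))+8)
Fixed point: ((((x+z)+12)+((a*9)*(3+b)))+8)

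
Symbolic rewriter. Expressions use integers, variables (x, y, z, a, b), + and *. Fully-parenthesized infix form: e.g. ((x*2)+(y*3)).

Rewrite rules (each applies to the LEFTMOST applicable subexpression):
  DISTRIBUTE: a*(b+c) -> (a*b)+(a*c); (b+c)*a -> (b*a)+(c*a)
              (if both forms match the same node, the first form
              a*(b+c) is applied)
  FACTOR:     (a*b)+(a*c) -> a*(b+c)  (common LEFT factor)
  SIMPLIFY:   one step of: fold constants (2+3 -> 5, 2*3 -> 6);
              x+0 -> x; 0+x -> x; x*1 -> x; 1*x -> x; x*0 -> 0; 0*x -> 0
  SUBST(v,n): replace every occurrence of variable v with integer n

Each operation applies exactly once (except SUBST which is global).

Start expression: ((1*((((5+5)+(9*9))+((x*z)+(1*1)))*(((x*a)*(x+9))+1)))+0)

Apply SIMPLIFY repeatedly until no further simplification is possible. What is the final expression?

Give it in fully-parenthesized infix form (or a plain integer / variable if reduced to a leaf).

Answer: ((91+((x*z)+1))*(((x*a)*(x+9))+1))

Derivation:
Start: ((1*((((5+5)+(9*9))+((x*z)+(1*1)))*(((x*a)*(x+9))+1)))+0)
Step 1: at root: ((1*((((5+5)+(9*9))+((x*z)+(1*1)))*(((x*a)*(x+9))+1)))+0) -> (1*((((5+5)+(9*9))+((x*z)+(1*1)))*(((x*a)*(x+9))+1))); overall: ((1*((((5+5)+(9*9))+((x*z)+(1*1)))*(((x*a)*(x+9))+1)))+0) -> (1*((((5+5)+(9*9))+((x*z)+(1*1)))*(((x*a)*(x+9))+1)))
Step 2: at root: (1*((((5+5)+(9*9))+((x*z)+(1*1)))*(((x*a)*(x+9))+1))) -> ((((5+5)+(9*9))+((x*z)+(1*1)))*(((x*a)*(x+9))+1)); overall: (1*((((5+5)+(9*9))+((x*z)+(1*1)))*(((x*a)*(x+9))+1))) -> ((((5+5)+(9*9))+((x*z)+(1*1)))*(((x*a)*(x+9))+1))
Step 3: at LLL: (5+5) -> 10; overall: ((((5+5)+(9*9))+((x*z)+(1*1)))*(((x*a)*(x+9))+1)) -> (((10+(9*9))+((x*z)+(1*1)))*(((x*a)*(x+9))+1))
Step 4: at LLR: (9*9) -> 81; overall: (((10+(9*9))+((x*z)+(1*1)))*(((x*a)*(x+9))+1)) -> (((10+81)+((x*z)+(1*1)))*(((x*a)*(x+9))+1))
Step 5: at LL: (10+81) -> 91; overall: (((10+81)+((x*z)+(1*1)))*(((x*a)*(x+9))+1)) -> ((91+((x*z)+(1*1)))*(((x*a)*(x+9))+1))
Step 6: at LRR: (1*1) -> 1; overall: ((91+((x*z)+(1*1)))*(((x*a)*(x+9))+1)) -> ((91+((x*z)+1))*(((x*a)*(x+9))+1))
Fixed point: ((91+((x*z)+1))*(((x*a)*(x+9))+1))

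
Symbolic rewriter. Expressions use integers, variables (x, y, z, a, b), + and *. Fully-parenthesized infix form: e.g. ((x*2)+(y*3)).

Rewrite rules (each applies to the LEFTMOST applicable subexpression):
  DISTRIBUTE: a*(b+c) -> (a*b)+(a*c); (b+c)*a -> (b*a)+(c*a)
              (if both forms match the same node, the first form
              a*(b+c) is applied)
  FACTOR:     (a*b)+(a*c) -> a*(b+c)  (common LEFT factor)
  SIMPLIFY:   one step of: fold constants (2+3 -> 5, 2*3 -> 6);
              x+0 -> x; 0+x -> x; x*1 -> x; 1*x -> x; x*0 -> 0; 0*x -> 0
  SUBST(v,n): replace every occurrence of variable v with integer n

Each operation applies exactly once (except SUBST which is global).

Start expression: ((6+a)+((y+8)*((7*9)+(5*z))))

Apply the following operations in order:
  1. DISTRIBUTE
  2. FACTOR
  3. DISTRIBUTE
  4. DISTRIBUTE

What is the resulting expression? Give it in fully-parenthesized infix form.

Answer: ((6+a)+(((y*(7*9))+(8*(7*9)))+((y+8)*(5*z))))

Derivation:
Start: ((6+a)+((y+8)*((7*9)+(5*z))))
Apply DISTRIBUTE at R (target: ((y+8)*((7*9)+(5*z)))): ((6+a)+((y+8)*((7*9)+(5*z)))) -> ((6+a)+(((y+8)*(7*9))+((y+8)*(5*z))))
Apply FACTOR at R (target: (((y+8)*(7*9))+((y+8)*(5*z)))): ((6+a)+(((y+8)*(7*9))+((y+8)*(5*z)))) -> ((6+a)+((y+8)*((7*9)+(5*z))))
Apply DISTRIBUTE at R (target: ((y+8)*((7*9)+(5*z)))): ((6+a)+((y+8)*((7*9)+(5*z)))) -> ((6+a)+(((y+8)*(7*9))+((y+8)*(5*z))))
Apply DISTRIBUTE at RL (target: ((y+8)*(7*9))): ((6+a)+(((y+8)*(7*9))+((y+8)*(5*z)))) -> ((6+a)+(((y*(7*9))+(8*(7*9)))+((y+8)*(5*z))))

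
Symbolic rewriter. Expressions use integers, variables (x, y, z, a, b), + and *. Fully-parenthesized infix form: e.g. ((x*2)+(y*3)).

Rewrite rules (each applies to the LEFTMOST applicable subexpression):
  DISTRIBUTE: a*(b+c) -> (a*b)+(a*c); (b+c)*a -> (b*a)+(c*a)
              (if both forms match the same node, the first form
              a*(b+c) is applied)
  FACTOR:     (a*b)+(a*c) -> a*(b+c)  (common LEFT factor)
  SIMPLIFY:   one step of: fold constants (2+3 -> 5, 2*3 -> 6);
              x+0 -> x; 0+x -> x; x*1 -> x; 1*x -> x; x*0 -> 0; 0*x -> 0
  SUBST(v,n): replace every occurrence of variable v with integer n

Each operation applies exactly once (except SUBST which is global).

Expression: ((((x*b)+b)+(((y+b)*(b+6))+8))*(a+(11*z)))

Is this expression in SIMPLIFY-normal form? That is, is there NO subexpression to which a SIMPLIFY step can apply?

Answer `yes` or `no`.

Answer: yes

Derivation:
Expression: ((((x*b)+b)+(((y+b)*(b+6))+8))*(a+(11*z)))
Scanning for simplifiable subexpressions (pre-order)...
  at root: ((((x*b)+b)+(((y+b)*(b+6))+8))*(a+(11*z))) (not simplifiable)
  at L: (((x*b)+b)+(((y+b)*(b+6))+8)) (not simplifiable)
  at LL: ((x*b)+b) (not simplifiable)
  at LLL: (x*b) (not simplifiable)
  at LR: (((y+b)*(b+6))+8) (not simplifiable)
  at LRL: ((y+b)*(b+6)) (not simplifiable)
  at LRLL: (y+b) (not simplifiable)
  at LRLR: (b+6) (not simplifiable)
  at R: (a+(11*z)) (not simplifiable)
  at RR: (11*z) (not simplifiable)
Result: no simplifiable subexpression found -> normal form.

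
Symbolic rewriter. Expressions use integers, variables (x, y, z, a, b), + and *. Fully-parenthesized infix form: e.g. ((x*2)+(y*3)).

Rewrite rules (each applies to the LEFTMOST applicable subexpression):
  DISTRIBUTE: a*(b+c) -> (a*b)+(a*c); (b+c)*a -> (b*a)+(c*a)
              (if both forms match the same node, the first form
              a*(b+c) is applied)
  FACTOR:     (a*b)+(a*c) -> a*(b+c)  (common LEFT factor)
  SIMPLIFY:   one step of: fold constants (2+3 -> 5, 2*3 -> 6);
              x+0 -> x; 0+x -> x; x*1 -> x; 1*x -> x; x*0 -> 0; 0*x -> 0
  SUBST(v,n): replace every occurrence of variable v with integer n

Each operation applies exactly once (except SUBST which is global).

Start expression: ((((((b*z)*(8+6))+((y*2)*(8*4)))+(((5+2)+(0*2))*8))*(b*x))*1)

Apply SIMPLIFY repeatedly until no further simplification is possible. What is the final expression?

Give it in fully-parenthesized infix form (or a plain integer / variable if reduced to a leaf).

Answer: (((((b*z)*14)+((y*2)*32))+56)*(b*x))

Derivation:
Start: ((((((b*z)*(8+6))+((y*2)*(8*4)))+(((5+2)+(0*2))*8))*(b*x))*1)
Step 1: at root: ((((((b*z)*(8+6))+((y*2)*(8*4)))+(((5+2)+(0*2))*8))*(b*x))*1) -> (((((b*z)*(8+6))+((y*2)*(8*4)))+(((5+2)+(0*2))*8))*(b*x)); overall: ((((((b*z)*(8+6))+((y*2)*(8*4)))+(((5+2)+(0*2))*8))*(b*x))*1) -> (((((b*z)*(8+6))+((y*2)*(8*4)))+(((5+2)+(0*2))*8))*(b*x))
Step 2: at LLLR: (8+6) -> 14; overall: (((((b*z)*(8+6))+((y*2)*(8*4)))+(((5+2)+(0*2))*8))*(b*x)) -> (((((b*z)*14)+((y*2)*(8*4)))+(((5+2)+(0*2))*8))*(b*x))
Step 3: at LLRR: (8*4) -> 32; overall: (((((b*z)*14)+((y*2)*(8*4)))+(((5+2)+(0*2))*8))*(b*x)) -> (((((b*z)*14)+((y*2)*32))+(((5+2)+(0*2))*8))*(b*x))
Step 4: at LRLL: (5+2) -> 7; overall: (((((b*z)*14)+((y*2)*32))+(((5+2)+(0*2))*8))*(b*x)) -> (((((b*z)*14)+((y*2)*32))+((7+(0*2))*8))*(b*x))
Step 5: at LRLR: (0*2) -> 0; overall: (((((b*z)*14)+((y*2)*32))+((7+(0*2))*8))*(b*x)) -> (((((b*z)*14)+((y*2)*32))+((7+0)*8))*(b*x))
Step 6: at LRL: (7+0) -> 7; overall: (((((b*z)*14)+((y*2)*32))+((7+0)*8))*(b*x)) -> (((((b*z)*14)+((y*2)*32))+(7*8))*(b*x))
Step 7: at LR: (7*8) -> 56; overall: (((((b*z)*14)+((y*2)*32))+(7*8))*(b*x)) -> (((((b*z)*14)+((y*2)*32))+56)*(b*x))
Fixed point: (((((b*z)*14)+((y*2)*32))+56)*(b*x))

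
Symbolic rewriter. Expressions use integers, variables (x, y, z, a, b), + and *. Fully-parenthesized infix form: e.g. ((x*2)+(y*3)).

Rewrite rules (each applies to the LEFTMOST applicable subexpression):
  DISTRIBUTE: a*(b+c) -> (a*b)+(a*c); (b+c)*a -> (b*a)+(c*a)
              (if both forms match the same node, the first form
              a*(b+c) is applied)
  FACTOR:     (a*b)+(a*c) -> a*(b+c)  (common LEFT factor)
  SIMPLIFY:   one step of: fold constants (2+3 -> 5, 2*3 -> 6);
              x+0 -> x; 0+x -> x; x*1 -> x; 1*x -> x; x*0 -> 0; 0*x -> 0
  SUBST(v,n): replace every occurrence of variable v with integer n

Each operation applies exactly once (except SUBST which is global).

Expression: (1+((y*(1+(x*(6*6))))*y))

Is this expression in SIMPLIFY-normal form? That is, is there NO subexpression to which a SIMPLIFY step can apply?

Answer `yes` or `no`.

Answer: no

Derivation:
Expression: (1+((y*(1+(x*(6*6))))*y))
Scanning for simplifiable subexpressions (pre-order)...
  at root: (1+((y*(1+(x*(6*6))))*y)) (not simplifiable)
  at R: ((y*(1+(x*(6*6))))*y) (not simplifiable)
  at RL: (y*(1+(x*(6*6)))) (not simplifiable)
  at RLR: (1+(x*(6*6))) (not simplifiable)
  at RLRR: (x*(6*6)) (not simplifiable)
  at RLRRR: (6*6) (SIMPLIFIABLE)
Found simplifiable subexpr at path RLRRR: (6*6)
One SIMPLIFY step would give: (1+((y*(1+(x*36)))*y))
-> NOT in normal form.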